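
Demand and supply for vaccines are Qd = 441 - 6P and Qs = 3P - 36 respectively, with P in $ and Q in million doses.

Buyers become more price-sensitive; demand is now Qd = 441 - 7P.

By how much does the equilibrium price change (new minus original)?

-5.3

Initially, 441 - 6P = 3P - 36, so 477 = 9P and P = 53, Q = 123.
After the shift, demand is Qd = 441 - 7P and supply is Qs = 3P - 36.
Clearing the new market: 441 - 7P = 3P - 36, so P = 47.7 and Q = 107.1.
ΔP = 47.7 − 53 = -5.3.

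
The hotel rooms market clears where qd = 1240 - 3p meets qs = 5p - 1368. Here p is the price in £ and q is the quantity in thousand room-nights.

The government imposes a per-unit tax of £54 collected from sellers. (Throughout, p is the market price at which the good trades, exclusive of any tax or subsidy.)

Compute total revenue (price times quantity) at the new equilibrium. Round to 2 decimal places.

57829.81

Solve the original market: 1240 - 3p = 5p - 1368, hence p = 326 and q = 262.
Since sellers keep the price net of the tax, the effective supply curve becomes qs = 5p - 1638.
New equilibrium: 1240 - 3p = 5p - 1638 ⇒ 2878 = 8p ⇒ p = 359.75, q = 160.75.
New expenditure = 359.75 × 160.75 = 57829.81.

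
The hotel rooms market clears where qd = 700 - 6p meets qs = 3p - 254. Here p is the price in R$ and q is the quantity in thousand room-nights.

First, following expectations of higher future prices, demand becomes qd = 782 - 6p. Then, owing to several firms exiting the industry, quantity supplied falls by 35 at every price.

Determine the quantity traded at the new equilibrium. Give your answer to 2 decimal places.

68.00

Initially, 700 - 6p = 3p - 254, so 954 = 9p and p = 106, q = 64.
The new curves are qd = 782 - 6p (demand) and qs = 3p - 289 (supply).
New equilibrium: 782 - 6p = 3p - 289 ⇒ 1071 = 9p ⇒ p = 119, q = 68.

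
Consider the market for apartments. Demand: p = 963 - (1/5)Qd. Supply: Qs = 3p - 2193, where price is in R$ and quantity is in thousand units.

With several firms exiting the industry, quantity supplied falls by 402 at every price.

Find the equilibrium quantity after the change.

Original equilibrium: 4815 - 5p = 3p - 2193 gives 7008 = 8p, so p = 876 and Q = 435.
The shock moves the curves to Qd = 4815 - 5p and Qs = 3p - 2595.
Clearing the new market: 4815 - 5p = 3p - 2595, so p = 926.25 and Q = 183.75.

183.75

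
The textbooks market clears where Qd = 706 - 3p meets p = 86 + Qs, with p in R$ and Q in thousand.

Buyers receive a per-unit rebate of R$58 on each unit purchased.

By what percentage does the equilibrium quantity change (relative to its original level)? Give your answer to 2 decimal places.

Initially, 706 - 3p = p - 86, so 792 = 4p and p = 198, Q = 112.
Since buyers' out-of-pocket price is the market price minus the rebate, the effective demand curve becomes Qd = 880 - 3p.
Clearing the new market: 880 - 3p = p - 86, so p = 241.5 and Q = 155.5.
%ΔQ = (155.5 − 112) / 112 × 100 = +38.84%.

+38.84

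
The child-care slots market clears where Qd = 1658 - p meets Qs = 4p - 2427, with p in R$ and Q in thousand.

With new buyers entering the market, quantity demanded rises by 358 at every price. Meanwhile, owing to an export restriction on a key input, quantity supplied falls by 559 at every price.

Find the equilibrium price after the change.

Solve the original market: 1658 - p = 4p - 2427, hence p = 817 and Q = 841.
The shock moves the curves to Qd = 2016 - p and Qs = 4p - 2986.
Equate the new curves: 2016 - p = 4p - 2986, giving 5002 = 5p, p = 1000.4, Q = 1015.6.

1000.4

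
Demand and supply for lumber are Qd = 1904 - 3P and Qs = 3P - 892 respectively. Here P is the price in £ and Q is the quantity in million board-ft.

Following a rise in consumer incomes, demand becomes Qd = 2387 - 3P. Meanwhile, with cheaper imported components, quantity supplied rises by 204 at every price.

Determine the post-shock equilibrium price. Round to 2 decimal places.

512.50

Solve the original market: 1904 - 3P = 3P - 892, hence P = 466 and Q = 506.
The shock moves the curves to Qd = 2387 - 3P and Qs = 3P - 688.
Clearing the new market: 2387 - 3P = 3P - 688, so P = 512.5 and Q = 849.5.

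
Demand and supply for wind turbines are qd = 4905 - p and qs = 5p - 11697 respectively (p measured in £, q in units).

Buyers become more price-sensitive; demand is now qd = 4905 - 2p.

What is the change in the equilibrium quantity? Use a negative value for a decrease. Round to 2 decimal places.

-1976.43

Original equilibrium: 4905 - p = 5p - 11697 gives 16602 = 6p, so p = 2767 and q = 2138.
After the shift, demand is qd = 4905 - 2p and supply is qs = 5p - 11697.
Clearing the new market: 4905 - 2p = 5p - 11697, so p = 16602/7 ≈ 2371.7143 and q = 1131/7 ≈ 161.5714.
Δq = 161.5714 − 2138 = -1976.43.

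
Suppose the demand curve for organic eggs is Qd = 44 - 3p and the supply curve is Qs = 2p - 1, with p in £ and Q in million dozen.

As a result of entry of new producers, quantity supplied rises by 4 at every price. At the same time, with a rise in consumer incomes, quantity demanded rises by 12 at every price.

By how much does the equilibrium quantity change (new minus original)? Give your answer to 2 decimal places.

+7.20

Solve the original market: 44 - 3p = 2p - 1, hence p = 9 and Q = 17.
The new curves are Qd = 56 - 3p (demand) and Qs = 2p + 3 (supply).
Setting them equal: 56 - 3p = 2p + 3 → 53 = 5p, so p = 10.6 and Q = 24.2.
ΔQ = 24.2 − 17 = +7.20.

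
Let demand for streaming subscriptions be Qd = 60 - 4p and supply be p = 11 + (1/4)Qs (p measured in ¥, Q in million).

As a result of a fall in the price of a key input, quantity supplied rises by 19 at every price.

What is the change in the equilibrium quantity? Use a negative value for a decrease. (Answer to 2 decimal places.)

Original equilibrium: 60 - 4p = 4p - 44 gives 104 = 8p, so p = 13 and Q = 8.
The new curves are Qd = 60 - 4p (demand) and Qs = 4p - 25 (supply).
New equilibrium: 60 - 4p = 4p - 25 ⇒ 85 = 8p ⇒ p = 10.625, Q = 17.5.
ΔQ = 17.5 − 8 = +9.50.

+9.50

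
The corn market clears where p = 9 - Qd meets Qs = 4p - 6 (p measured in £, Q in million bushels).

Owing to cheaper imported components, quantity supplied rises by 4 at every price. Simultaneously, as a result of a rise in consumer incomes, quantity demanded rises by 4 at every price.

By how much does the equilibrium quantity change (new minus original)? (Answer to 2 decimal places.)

Solve the original market: 9 - p = 4p - 6, hence p = 3 and Q = 6.
With the change applied: demand Qd = 13 - p, supply Qs = 4p - 2.
Setting them equal: 13 - p = 4p - 2 → 15 = 5p, so p = 3 and Q = 10.
ΔQ = 10 − 6 = +4.00.

+4.00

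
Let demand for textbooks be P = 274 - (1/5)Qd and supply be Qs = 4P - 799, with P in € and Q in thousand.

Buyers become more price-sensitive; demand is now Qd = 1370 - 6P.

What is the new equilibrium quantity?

68.6

Initially, 1370 - 5P = 4P - 799, so 2169 = 9P and P = 241, Q = 165.
With the change applied: demand Qd = 1370 - 6P, supply Qs = 4P - 799.
Setting them equal: 1370 - 6P = 4P - 799 → 2169 = 10P, so P = 216.9 and Q = 68.6.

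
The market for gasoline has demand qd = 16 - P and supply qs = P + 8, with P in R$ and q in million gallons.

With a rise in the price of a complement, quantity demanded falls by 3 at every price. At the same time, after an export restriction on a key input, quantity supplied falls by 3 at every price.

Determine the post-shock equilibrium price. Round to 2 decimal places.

Solve the original market: 16 - P = P + 8, hence P = 4 and q = 12.
The shock moves the curves to qd = 13 - P and qs = P + 5.
Setting them equal: 13 - P = P + 5 → 8 = 2P, so P = 4 and q = 9.

4.00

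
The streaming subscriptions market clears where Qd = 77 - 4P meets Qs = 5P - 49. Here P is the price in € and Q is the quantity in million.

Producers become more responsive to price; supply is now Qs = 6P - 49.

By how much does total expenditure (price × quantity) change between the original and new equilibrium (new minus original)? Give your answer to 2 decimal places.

+41.16

Original equilibrium: 77 - 4P = 5P - 49 gives 126 = 9P, so P = 14 and Q = 21.
The new curves are Qd = 77 - 4P (demand) and Qs = 6P - 49 (supply).
Clearing the new market: 77 - 4P = 6P - 49, so P = 12.6 and Q = 26.6.
Expenditure moves from 14×21 = 294 to 12.6×26.6 = 335.16; change = +41.16.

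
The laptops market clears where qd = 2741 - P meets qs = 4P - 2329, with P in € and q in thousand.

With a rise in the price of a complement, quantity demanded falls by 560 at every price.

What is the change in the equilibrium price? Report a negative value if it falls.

Initially, 2741 - P = 4P - 2329, so 5070 = 5P and P = 1014, q = 1727.
The new curves are qd = 2181 - P (demand) and qs = 4P - 2329 (supply).
Equate the new curves: 2181 - P = 4P - 2329, giving 4510 = 5P, P = 902, q = 1279.
ΔP = 902 − 1014 = -112.

-112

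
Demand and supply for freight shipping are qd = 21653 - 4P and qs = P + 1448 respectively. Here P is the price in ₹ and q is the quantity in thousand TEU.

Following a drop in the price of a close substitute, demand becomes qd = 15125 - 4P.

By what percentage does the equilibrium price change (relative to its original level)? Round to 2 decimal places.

-32.31

Original equilibrium: 21653 - 4P = P + 1448 gives 20205 = 5P, so P = 4041 and q = 5489.
After the shift, demand is qd = 15125 - 4P and supply is qs = P + 1448.
New equilibrium: 15125 - 4P = P + 1448 ⇒ 13677 = 5P ⇒ P = 2735.4, q = 4183.4.
%ΔP = (2735.4 − 4041) / 4041 × 100 = -32.31%.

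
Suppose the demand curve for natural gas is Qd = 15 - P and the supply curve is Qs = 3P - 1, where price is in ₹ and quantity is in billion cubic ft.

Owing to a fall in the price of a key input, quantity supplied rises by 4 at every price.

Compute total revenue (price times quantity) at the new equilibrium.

Original equilibrium: 15 - P = 3P - 1 gives 16 = 4P, so P = 4 and Q = 11.
With the change applied: demand Qd = 15 - P, supply Qs = 3P + 3.
Equate the new curves: 15 - P = 3P + 3, giving 12 = 4P, P = 3, Q = 12.
New expenditure = 3 × 12 = 36.

36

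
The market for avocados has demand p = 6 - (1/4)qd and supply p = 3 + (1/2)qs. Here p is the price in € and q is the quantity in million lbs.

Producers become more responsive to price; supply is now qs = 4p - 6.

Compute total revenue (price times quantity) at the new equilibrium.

33.75

Before the shock: 24 - 4p = 2p - 6 ⇒ 30 = 6p ⇒ p = 5, q = 4.
After the shift, demand is qd = 24 - 4p and supply is qs = 4p - 6.
Equate the new curves: 24 - 4p = 4p - 6, giving 30 = 8p, p = 3.75, q = 9.
New expenditure = 3.75 × 9 = 33.75.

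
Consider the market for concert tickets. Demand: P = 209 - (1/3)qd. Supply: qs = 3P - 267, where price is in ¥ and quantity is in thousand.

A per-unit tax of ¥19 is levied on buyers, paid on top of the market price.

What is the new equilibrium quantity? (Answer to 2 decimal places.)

151.50

Solve the original market: 627 - 3P = 3P - 267, hence P = 149 and q = 180.
Since buyers pay the price plus the tax, the effective demand curve becomes qd = 570 - 3P.
Equate the new curves: 570 - 3P = 3P - 267, giving 837 = 6P, P = 139.5, q = 151.5.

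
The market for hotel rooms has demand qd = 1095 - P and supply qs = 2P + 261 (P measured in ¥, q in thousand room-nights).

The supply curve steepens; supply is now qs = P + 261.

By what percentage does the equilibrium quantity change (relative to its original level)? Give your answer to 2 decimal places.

-17.01

Before the shock: 1095 - P = 2P + 261 ⇒ 834 = 3P ⇒ P = 278, q = 817.
With the change applied: demand qd = 1095 - P, supply qs = P + 261.
New equilibrium: 1095 - P = P + 261 ⇒ 834 = 2P ⇒ P = 417, q = 678.
%Δq = (678 − 817) / 817 × 100 = -17.01%.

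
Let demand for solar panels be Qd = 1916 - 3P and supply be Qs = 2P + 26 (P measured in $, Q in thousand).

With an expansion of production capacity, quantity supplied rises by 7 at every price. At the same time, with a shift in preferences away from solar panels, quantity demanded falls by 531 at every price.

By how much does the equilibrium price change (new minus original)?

Before the shock: 1916 - 3P = 2P + 26 ⇒ 1890 = 5P ⇒ P = 378, Q = 782.
The new curves are Qd = 1385 - 3P (demand) and Qs = 2P + 33 (supply).
Equate the new curves: 1385 - 3P = 2P + 33, giving 1352 = 5P, P = 270.4, Q = 573.8.
ΔP = 270.4 − 378 = -107.6.

-107.6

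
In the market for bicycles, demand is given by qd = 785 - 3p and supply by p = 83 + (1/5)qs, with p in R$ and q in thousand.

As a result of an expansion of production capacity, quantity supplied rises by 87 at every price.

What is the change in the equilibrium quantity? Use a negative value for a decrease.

Original equilibrium: 785 - 3p = 5p - 415 gives 1200 = 8p, so p = 150 and q = 335.
After the shift, demand is qd = 785 - 3p and supply is qs = 5p - 328.
Clearing the new market: 785 - 3p = 5p - 328, so p = 139.125 and q = 367.625.
Δq = 367.625 − 335 = +32.625.

+32.625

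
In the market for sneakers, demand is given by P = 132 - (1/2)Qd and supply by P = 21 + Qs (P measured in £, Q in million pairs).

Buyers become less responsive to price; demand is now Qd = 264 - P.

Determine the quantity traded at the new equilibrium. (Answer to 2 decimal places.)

121.50

Initially, 264 - 2P = P - 21, so 285 = 3P and P = 95, Q = 74.
With the change applied: demand Qd = 264 - P, supply Qs = P - 21.
New equilibrium: 264 - P = P - 21 ⇒ 285 = 2P ⇒ P = 142.5, Q = 121.5.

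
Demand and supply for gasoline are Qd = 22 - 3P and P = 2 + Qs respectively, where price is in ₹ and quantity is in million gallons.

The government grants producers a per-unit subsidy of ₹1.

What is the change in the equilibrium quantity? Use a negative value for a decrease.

Initially, 22 - 3P = P - 2, so 24 = 4P and P = 6, Q = 4.
Since sellers receive the price plus the subsidy, the effective supply curve becomes Qs = P - 1.
Setting them equal: 22 - 3P = P - 1 → 23 = 4P, so P = 5.75 and Q = 4.75.
ΔQ = 4.75 − 4 = +0.75.

+0.75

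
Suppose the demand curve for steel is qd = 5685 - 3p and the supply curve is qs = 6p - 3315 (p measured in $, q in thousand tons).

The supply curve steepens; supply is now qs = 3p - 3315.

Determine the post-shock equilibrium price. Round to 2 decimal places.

Initially, 5685 - 3p = 6p - 3315, so 9000 = 9p and p = 1000, q = 2685.
With the change applied: demand qd = 5685 - 3p, supply qs = 3p - 3315.
Setting them equal: 5685 - 3p = 3p - 3315 → 9000 = 6p, so p = 1500 and q = 1185.

1500.00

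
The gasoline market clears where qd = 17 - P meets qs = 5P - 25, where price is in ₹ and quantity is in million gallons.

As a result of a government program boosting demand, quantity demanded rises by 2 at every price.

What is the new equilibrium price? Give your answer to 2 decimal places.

Before the shock: 17 - P = 5P - 25 ⇒ 42 = 6P ⇒ P = 7, q = 10.
The new curves are qd = 19 - P (demand) and qs = 5P - 25 (supply).
Clearing the new market: 19 - P = 5P - 25, so P = 22/3 ≈ 7.3333 and q = 35/3 ≈ 11.6667.

7.33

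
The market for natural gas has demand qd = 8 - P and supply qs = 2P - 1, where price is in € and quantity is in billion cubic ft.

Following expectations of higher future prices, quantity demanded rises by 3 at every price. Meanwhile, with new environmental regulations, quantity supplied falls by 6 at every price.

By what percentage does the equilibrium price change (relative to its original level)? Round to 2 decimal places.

Initially, 8 - P = 2P - 1, so 9 = 3P and P = 3, q = 5.
After the shift, demand is qd = 11 - P and supply is qs = 2P - 7.
Setting them equal: 11 - P = 2P - 7 → 18 = 3P, so P = 6 and q = 5.
%ΔP = (6 − 3) / 3 × 100 = +100.00%.

+100.00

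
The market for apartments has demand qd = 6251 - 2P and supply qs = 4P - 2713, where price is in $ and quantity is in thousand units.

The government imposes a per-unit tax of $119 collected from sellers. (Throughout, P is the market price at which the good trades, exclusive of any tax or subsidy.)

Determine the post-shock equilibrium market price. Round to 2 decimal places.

1573.33

Solve the original market: 6251 - 2P = 4P - 2713, hence P = 1494 and q = 3263.
Since sellers keep the price net of the tax, the effective supply curve becomes qs = 4P - 3189.
New equilibrium: 6251 - 2P = 4P - 3189 ⇒ 9440 = 6P ⇒ P = 4720/3 ≈ 1573.3333, q = 9313/3 ≈ 3104.3333.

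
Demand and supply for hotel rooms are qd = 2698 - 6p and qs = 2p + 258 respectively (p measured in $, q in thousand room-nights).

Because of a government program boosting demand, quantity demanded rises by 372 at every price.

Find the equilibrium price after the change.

Original equilibrium: 2698 - 6p = 2p + 258 gives 2440 = 8p, so p = 305 and q = 868.
The new curves are qd = 3070 - 6p (demand) and qs = 2p + 258 (supply).
Clearing the new market: 3070 - 6p = 2p + 258, so p = 351.5 and q = 961.

351.5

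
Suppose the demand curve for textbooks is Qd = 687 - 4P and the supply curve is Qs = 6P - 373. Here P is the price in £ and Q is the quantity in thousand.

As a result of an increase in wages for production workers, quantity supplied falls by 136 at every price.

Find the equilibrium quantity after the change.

Initially, 687 - 4P = 6P - 373, so 1060 = 10P and P = 106, Q = 263.
The new curves are Qd = 687 - 4P (demand) and Qs = 6P - 509 (supply).
Setting them equal: 687 - 4P = 6P - 509 → 1196 = 10P, so P = 119.6 and Q = 208.6.

208.6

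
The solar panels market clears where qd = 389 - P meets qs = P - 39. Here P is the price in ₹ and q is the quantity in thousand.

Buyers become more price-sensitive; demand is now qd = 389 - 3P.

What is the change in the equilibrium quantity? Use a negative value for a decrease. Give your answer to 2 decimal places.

Initially, 389 - P = P - 39, so 428 = 2P and P = 214, q = 175.
The new curves are qd = 389 - 3P (demand) and qs = P - 39 (supply).
Equate the new curves: 389 - 3P = P - 39, giving 428 = 4P, P = 107, q = 68.
Δq = 68 − 175 = -107.00.

-107.00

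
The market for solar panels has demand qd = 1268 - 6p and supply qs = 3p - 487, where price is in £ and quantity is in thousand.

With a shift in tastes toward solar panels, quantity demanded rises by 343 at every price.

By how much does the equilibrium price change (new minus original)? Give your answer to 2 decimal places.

Original equilibrium: 1268 - 6p = 3p - 487 gives 1755 = 9p, so p = 195 and q = 98.
The shock moves the curves to qd = 1611 - 6p and qs = 3p - 487.
Setting them equal: 1611 - 6p = 3p - 487 → 2098 = 9p, so p = 2098/9 ≈ 233.1111 and q = 637/3 ≈ 212.3333.
Δp = 233.1111 − 195 = +38.11.

+38.11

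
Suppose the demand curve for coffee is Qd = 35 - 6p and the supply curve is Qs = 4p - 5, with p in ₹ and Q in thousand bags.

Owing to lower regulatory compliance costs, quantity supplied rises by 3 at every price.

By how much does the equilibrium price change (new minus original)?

Original equilibrium: 35 - 6p = 4p - 5 gives 40 = 10p, so p = 4 and Q = 11.
After the shift, demand is Qd = 35 - 6p and supply is Qs = 4p - 2.
Equate the new curves: 35 - 6p = 4p - 2, giving 37 = 10p, p = 3.7, Q = 12.8.
Δp = 3.7 − 4 = -0.3.

-0.3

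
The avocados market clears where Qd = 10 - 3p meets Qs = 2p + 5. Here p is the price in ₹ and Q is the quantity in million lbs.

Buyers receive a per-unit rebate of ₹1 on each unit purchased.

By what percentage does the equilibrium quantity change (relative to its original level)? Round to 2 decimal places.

Solve the original market: 10 - 3p = 2p + 5, hence p = 1 and Q = 7.
Since buyers' out-of-pocket price is the market price minus the rebate, the effective demand curve becomes Qd = 13 - 3p.
New equilibrium: 13 - 3p = 2p + 5 ⇒ 8 = 5p ⇒ p = 1.6, Q = 8.2.
%ΔQ = (8.2 − 7) / 7 × 100 = +17.14%.

+17.14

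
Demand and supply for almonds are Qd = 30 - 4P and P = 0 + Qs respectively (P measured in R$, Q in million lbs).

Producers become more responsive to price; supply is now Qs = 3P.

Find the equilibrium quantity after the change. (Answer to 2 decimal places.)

12.86

Solve the original market: 30 - 4P = P, hence P = 6 and Q = 6.
The shock moves the curves to Qd = 30 - 4P and Qs = 3P.
Setting them equal: 30 - 4P = 3P → 30 = 7P, so P = 30/7 ≈ 4.2857 and Q = 90/7 ≈ 12.8571.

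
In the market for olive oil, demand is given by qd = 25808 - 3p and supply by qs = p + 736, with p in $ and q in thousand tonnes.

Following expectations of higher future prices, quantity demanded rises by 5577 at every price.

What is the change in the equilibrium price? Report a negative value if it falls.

Solve the original market: 25808 - 3p = p + 736, hence p = 6268 and q = 7004.
The new curves are qd = 31385 - 3p (demand) and qs = p + 736 (supply).
Equate the new curves: 31385 - 3p = p + 736, giving 30649 = 4p, p = 7662.25, q = 8398.25.
Δp = 7662.25 − 6268 = +1394.25.

+1394.25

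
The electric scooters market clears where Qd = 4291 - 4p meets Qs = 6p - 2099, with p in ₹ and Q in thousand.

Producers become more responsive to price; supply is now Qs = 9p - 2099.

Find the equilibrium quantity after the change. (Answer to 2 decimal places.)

2324.85

Original equilibrium: 4291 - 4p = 6p - 2099 gives 6390 = 10p, so p = 639 and Q = 1735.
The new curves are Qd = 4291 - 4p (demand) and Qs = 9p - 2099 (supply).
Clearing the new market: 4291 - 4p = 9p - 2099, so p = 6390/13 ≈ 491.5385 and Q = 30223/13 ≈ 2324.8462.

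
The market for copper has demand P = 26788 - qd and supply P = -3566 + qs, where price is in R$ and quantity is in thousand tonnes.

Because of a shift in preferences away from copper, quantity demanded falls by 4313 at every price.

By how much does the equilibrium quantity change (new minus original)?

Initially, 26788 - P = P + 3566, so 23222 = 2P and P = 11611, q = 15177.
With the change applied: demand qd = 22475 - P, supply qs = P + 3566.
New equilibrium: 22475 - P = P + 3566 ⇒ 18909 = 2P ⇒ P = 9454.5, q = 13020.5.
Δq = 13020.5 − 15177 = -2156.5.

-2156.5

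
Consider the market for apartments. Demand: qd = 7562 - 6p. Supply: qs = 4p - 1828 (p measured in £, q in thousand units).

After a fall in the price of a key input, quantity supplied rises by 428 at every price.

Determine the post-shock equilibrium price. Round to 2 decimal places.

Original equilibrium: 7562 - 6p = 4p - 1828 gives 9390 = 10p, so p = 939 and q = 1928.
The shock moves the curves to qd = 7562 - 6p and qs = 4p - 1400.
New equilibrium: 7562 - 6p = 4p - 1400 ⇒ 8962 = 10p ⇒ p = 896.2, q = 2184.8.

896.20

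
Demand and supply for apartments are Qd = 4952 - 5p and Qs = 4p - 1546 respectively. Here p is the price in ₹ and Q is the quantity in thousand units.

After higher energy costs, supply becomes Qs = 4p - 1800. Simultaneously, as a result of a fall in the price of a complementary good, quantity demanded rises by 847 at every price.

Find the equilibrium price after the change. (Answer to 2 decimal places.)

Initially, 4952 - 5p = 4p - 1546, so 6498 = 9p and p = 722, Q = 1342.
After the shift, demand is Qd = 5799 - 5p and supply is Qs = 4p - 1800.
New equilibrium: 5799 - 5p = 4p - 1800 ⇒ 7599 = 9p ⇒ p = 2533/3 ≈ 844.3333, Q = 4732/3 ≈ 1577.3333.

844.33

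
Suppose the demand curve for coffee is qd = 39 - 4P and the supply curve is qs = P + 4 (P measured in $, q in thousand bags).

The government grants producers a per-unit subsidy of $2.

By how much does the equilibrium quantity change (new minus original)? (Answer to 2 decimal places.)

+1.60

Solve the original market: 39 - 4P = P + 4, hence P = 7 and q = 11.
Since sellers receive the price plus the subsidy, the effective supply curve becomes qs = P + 6.
Setting them equal: 39 - 4P = P + 6 → 33 = 5P, so P = 6.6 and q = 12.6.
Δq = 12.6 − 11 = +1.60.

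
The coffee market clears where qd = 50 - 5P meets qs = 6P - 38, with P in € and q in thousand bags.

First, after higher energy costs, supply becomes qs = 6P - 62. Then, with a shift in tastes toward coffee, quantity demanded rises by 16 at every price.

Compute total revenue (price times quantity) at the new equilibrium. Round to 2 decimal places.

Initially, 50 - 5P = 6P - 38, so 88 = 11P and P = 8, q = 10.
With the change applied: demand qd = 66 - 5P, supply qs = 6P - 62.
Setting them equal: 66 - 5P = 6P - 62 → 128 = 11P, so P = 128/11 ≈ 11.6364 and q = 86/11 ≈ 7.8182.
New expenditure = 11.6364 × 7.8182 = 90.98.

90.98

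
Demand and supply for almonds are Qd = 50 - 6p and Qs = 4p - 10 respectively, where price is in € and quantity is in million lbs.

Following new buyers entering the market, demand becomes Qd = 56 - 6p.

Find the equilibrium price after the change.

6.6

Before the shock: 50 - 6p = 4p - 10 ⇒ 60 = 10p ⇒ p = 6, Q = 14.
The new curves are Qd = 56 - 6p (demand) and Qs = 4p - 10 (supply).
Equate the new curves: 56 - 6p = 4p - 10, giving 66 = 10p, p = 6.6, Q = 16.4.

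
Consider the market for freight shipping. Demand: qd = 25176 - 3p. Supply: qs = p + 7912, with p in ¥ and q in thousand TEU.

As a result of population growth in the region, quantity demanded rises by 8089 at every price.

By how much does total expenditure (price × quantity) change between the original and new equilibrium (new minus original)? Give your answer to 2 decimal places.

Solve the original market: 25176 - 3p = p + 7912, hence p = 4316 and q = 12228.
The shock moves the curves to qd = 33265 - 3p and qs = p + 7912.
Clearing the new market: 33265 - 3p = p + 7912, so p = 6338.25 and q = 14250.25.
Expenditure moves from 4316×12228 = 52776048 to 6338.25×14250.25 = 90321647.0625; change = +37545599.06.

+37545599.06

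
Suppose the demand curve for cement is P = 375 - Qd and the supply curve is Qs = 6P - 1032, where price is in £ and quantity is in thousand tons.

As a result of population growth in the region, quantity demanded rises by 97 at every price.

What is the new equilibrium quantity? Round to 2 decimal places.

257.14

Original equilibrium: 375 - P = 6P - 1032 gives 1407 = 7P, so P = 201 and Q = 174.
The shock moves the curves to Qd = 472 - P and Qs = 6P - 1032.
New equilibrium: 472 - P = 6P - 1032 ⇒ 1504 = 7P ⇒ P = 1504/7 ≈ 214.8571, Q = 1800/7 ≈ 257.1429.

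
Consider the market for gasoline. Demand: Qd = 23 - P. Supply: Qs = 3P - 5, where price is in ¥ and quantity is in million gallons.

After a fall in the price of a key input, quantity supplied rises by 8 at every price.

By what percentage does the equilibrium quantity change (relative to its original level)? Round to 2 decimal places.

+12.50

Initially, 23 - P = 3P - 5, so 28 = 4P and P = 7, Q = 16.
The new curves are Qd = 23 - P (demand) and Qs = 3P + 3 (supply).
Equate the new curves: 23 - P = 3P + 3, giving 20 = 4P, P = 5, Q = 18.
%ΔQ = (18 − 16) / 16 × 100 = +12.50%.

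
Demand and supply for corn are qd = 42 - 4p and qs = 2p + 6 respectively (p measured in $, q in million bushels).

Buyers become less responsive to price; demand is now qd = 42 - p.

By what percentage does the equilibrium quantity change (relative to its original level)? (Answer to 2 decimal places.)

+66.67

Before the shock: 42 - 4p = 2p + 6 ⇒ 36 = 6p ⇒ p = 6, q = 18.
With the change applied: demand qd = 42 - p, supply qs = 2p + 6.
New equilibrium: 42 - p = 2p + 6 ⇒ 36 = 3p ⇒ p = 12, q = 30.
%Δq = (30 − 18) / 18 × 100 = +66.67%.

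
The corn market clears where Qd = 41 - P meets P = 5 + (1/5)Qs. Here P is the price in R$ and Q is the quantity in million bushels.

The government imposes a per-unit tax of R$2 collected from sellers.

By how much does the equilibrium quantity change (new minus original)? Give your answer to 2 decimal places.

Solve the original market: 41 - P = 5P - 25, hence P = 11 and Q = 30.
Since sellers keep the price net of the tax, the effective supply curve becomes Qs = 5P - 35.
New equilibrium: 41 - P = 5P - 35 ⇒ 76 = 6P ⇒ P = 38/3 ≈ 12.6667, Q = 85/3 ≈ 28.3333.
ΔQ = 28.3333 − 30 = -1.67.

-1.67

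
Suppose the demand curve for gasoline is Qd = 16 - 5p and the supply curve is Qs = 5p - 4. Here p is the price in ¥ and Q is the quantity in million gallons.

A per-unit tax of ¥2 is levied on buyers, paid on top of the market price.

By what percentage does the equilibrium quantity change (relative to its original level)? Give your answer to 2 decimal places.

-83.33

Solve the original market: 16 - 5p = 5p - 4, hence p = 2 and Q = 6.
Since buyers pay the price plus the tax, the effective demand curve becomes Qd = 6 - 5p.
New equilibrium: 6 - 5p = 5p - 4 ⇒ 10 = 10p ⇒ p = 1, Q = 1.
%ΔQ = (1 − 6) / 6 × 100 = -83.33%.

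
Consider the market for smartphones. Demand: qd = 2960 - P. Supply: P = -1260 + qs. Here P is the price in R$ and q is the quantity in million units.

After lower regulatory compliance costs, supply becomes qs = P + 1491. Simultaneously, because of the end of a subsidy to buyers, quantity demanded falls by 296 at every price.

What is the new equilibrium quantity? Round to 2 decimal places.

Solve the original market: 2960 - P = P + 1260, hence P = 850 and q = 2110.
The new curves are qd = 2664 - P (demand) and qs = P + 1491 (supply).
New equilibrium: 2664 - P = P + 1491 ⇒ 1173 = 2P ⇒ P = 586.5, q = 2077.5.

2077.50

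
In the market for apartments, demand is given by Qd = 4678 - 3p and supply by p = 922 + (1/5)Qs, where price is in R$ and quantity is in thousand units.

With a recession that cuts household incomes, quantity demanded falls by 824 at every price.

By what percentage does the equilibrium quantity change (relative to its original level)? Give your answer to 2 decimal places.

-43.10

Solve the original market: 4678 - 3p = 5p - 4610, hence p = 1161 and Q = 1195.
The new curves are Qd = 3854 - 3p (demand) and Qs = 5p - 4610 (supply).
New equilibrium: 3854 - 3p = 5p - 4610 ⇒ 8464 = 8p ⇒ p = 1058, Q = 680.
%ΔQ = (680 − 1195) / 1195 × 100 = -43.10%.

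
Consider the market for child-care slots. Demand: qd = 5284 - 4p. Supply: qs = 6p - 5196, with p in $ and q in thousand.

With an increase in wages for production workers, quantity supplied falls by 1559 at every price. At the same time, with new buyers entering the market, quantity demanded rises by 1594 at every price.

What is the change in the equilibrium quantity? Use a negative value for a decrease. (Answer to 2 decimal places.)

+332.80

Before the shock: 5284 - 4p = 6p - 5196 ⇒ 10480 = 10p ⇒ p = 1048, q = 1092.
The new curves are qd = 6878 - 4p (demand) and qs = 6p - 6755 (supply).
Equate the new curves: 6878 - 4p = 6p - 6755, giving 13633 = 10p, p = 1363.3, q = 1424.8.
Δq = 1424.8 − 1092 = +332.80.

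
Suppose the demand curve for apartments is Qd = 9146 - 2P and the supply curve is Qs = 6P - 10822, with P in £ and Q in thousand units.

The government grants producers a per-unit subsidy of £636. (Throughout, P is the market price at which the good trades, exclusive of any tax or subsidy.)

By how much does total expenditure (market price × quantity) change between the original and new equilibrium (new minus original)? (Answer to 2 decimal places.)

Before the shock: 9146 - 2P = 6P - 10822 ⇒ 19968 = 8P ⇒ P = 2496, Q = 4154.
Since sellers receive the price plus the subsidy, the effective supply curve becomes Qs = 6P - 7006.
Clearing the new market: 9146 - 2P = 6P - 7006, so P = 2019 and Q = 5108.
Expenditure moves from 2496×4154 = 10368384 to 2019×5108 = 10313052; change = -55332.00.

-55332.00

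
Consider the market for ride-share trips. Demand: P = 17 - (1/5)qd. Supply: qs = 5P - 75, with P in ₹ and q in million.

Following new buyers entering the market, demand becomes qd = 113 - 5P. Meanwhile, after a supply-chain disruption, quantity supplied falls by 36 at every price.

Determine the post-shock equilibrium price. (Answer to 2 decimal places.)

Original equilibrium: 85 - 5P = 5P - 75 gives 160 = 10P, so P = 16 and q = 5.
The shock moves the curves to qd = 113 - 5P and qs = 5P - 111.
Equate the new curves: 113 - 5P = 5P - 111, giving 224 = 10P, P = 22.4, q = 1.

22.40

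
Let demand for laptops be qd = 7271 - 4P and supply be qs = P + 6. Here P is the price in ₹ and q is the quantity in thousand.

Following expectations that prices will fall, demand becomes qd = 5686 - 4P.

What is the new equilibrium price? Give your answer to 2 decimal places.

1136.00

Initially, 7271 - 4P = P + 6, so 7265 = 5P and P = 1453, q = 1459.
After the shift, demand is qd = 5686 - 4P and supply is qs = P + 6.
Equate the new curves: 5686 - 4P = P + 6, giving 5680 = 5P, P = 1136, q = 1142.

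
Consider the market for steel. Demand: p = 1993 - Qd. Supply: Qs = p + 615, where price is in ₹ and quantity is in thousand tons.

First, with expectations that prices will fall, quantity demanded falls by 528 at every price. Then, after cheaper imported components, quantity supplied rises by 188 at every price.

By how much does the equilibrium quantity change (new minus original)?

-170

Solve the original market: 1993 - p = p + 615, hence p = 689 and Q = 1304.
With the change applied: demand Qd = 1465 - p, supply Qs = p + 803.
Equate the new curves: 1465 - p = p + 803, giving 662 = 2p, p = 331, Q = 1134.
ΔQ = 1134 − 1304 = -170.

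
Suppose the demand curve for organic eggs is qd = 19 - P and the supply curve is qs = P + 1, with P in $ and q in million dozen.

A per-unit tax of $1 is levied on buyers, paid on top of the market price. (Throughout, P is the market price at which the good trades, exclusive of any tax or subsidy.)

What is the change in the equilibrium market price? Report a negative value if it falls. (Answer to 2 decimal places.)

Before the shock: 19 - P = P + 1 ⇒ 18 = 2P ⇒ P = 9, q = 10.
Since buyers pay the price plus the tax, the effective demand curve becomes qd = 18 - P.
New equilibrium: 18 - P = P + 1 ⇒ 17 = 2P ⇒ P = 8.5, q = 9.5.
ΔP = 8.5 − 9 = -0.50.

-0.50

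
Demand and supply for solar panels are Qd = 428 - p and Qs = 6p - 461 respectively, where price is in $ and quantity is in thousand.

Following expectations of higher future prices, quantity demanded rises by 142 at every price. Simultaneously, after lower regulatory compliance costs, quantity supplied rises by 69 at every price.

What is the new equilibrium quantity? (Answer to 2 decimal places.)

432.57

Original equilibrium: 428 - p = 6p - 461 gives 889 = 7p, so p = 127 and Q = 301.
With the change applied: demand Qd = 570 - p, supply Qs = 6p - 392.
Clearing the new market: 570 - p = 6p - 392, so p = 962/7 ≈ 137.4286 and Q = 3028/7 ≈ 432.5714.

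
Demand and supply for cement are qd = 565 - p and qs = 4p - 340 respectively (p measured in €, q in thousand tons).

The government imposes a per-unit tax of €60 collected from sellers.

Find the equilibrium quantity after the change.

Initially, 565 - p = 4p - 340, so 905 = 5p and p = 181, q = 384.
Since sellers keep the price net of the tax, the effective supply curve becomes qs = 4p - 580.
Equate the new curves: 565 - p = 4p - 580, giving 1145 = 5p, p = 229, q = 336.

336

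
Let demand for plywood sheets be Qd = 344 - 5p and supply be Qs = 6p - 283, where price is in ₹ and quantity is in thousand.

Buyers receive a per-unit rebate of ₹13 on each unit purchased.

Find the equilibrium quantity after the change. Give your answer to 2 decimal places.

94.45

Solve the original market: 344 - 5p = 6p - 283, hence p = 57 and Q = 59.
Since buyers' out-of-pocket price is the market price minus the rebate, the effective demand curve becomes Qd = 409 - 5p.
Setting them equal: 409 - 5p = 6p - 283 → 692 = 11p, so p = 692/11 ≈ 62.9091 and Q = 1039/11 ≈ 94.4545.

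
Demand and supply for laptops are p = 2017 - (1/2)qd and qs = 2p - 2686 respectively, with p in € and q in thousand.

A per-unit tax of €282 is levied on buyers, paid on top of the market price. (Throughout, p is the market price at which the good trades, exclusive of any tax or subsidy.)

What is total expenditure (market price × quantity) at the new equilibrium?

603288

Initially, 4034 - 2p = 2p - 2686, so 6720 = 4p and p = 1680, q = 674.
Since buyers pay the price plus the tax, the effective demand curve becomes qd = 3470 - 2p.
Clearing the new market: 3470 - 2p = 2p - 2686, so p = 1539 and q = 392.
New expenditure = 1539 × 392 = 603288.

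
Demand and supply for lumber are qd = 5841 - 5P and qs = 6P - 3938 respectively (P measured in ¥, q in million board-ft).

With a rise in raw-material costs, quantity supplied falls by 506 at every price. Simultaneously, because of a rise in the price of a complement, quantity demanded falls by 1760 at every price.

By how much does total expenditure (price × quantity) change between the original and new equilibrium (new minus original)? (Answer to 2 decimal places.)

-1081394.00

Original equilibrium: 5841 - 5P = 6P - 3938 gives 9779 = 11P, so P = 889 and q = 1396.
After the shift, demand is qd = 4081 - 5P and supply is qs = 6P - 4444.
Setting them equal: 4081 - 5P = 6P - 4444 → 8525 = 11P, so P = 775 and q = 206.
Expenditure moves from 889×1396 = 1241044 to 775×206 = 159650; change = -1081394.00.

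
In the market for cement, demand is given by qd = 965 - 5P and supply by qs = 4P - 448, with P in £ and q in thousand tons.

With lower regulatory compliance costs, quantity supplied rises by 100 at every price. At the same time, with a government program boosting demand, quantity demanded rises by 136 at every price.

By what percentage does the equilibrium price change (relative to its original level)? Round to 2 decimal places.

+2.55

Initially, 965 - 5P = 4P - 448, so 1413 = 9P and P = 157, q = 180.
After the shift, demand is qd = 1101 - 5P and supply is qs = 4P - 348.
New equilibrium: 1101 - 5P = 4P - 348 ⇒ 1449 = 9P ⇒ P = 161, q = 296.
%ΔP = (161 − 157) / 157 × 100 = +2.55%.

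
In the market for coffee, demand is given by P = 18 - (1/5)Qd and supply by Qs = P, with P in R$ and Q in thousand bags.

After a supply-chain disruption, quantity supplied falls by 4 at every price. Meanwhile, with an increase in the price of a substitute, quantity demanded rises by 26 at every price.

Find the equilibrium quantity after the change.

16

Before the shock: 90 - 5P = P ⇒ 90 = 6P ⇒ P = 15, Q = 15.
The new curves are Qd = 116 - 5P (demand) and Qs = P - 4 (supply).
Setting them equal: 116 - 5P = P - 4 → 120 = 6P, so P = 20 and Q = 16.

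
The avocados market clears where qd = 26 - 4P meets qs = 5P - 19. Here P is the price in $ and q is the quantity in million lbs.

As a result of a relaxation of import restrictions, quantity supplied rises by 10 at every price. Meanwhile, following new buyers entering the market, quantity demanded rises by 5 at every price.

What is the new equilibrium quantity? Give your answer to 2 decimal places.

13.22

Initially, 26 - 4P = 5P - 19, so 45 = 9P and P = 5, q = 6.
The shock moves the curves to qd = 31 - 4P and qs = 5P - 9.
Equate the new curves: 31 - 4P = 5P - 9, giving 40 = 9P, P = 40/9 ≈ 4.4444, q = 119/9 ≈ 13.2222.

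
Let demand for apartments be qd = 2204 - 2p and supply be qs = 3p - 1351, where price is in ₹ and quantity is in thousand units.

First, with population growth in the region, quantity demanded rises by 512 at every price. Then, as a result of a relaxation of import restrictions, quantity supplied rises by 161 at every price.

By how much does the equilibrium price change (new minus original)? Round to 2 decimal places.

Before the shock: 2204 - 2p = 3p - 1351 ⇒ 3555 = 5p ⇒ p = 711, q = 782.
With the change applied: demand qd = 2716 - 2p, supply qs = 3p - 1190.
Setting them equal: 2716 - 2p = 3p - 1190 → 3906 = 5p, so p = 781.2 and q = 1153.6.
Δp = 781.2 − 711 = +70.20.

+70.20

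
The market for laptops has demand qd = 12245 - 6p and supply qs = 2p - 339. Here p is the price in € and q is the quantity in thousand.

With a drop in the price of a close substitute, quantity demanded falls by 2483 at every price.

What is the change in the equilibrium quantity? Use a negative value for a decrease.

Before the shock: 12245 - 6p = 2p - 339 ⇒ 12584 = 8p ⇒ p = 1573, q = 2807.
The shock moves the curves to qd = 9762 - 6p and qs = 2p - 339.
Clearing the new market: 9762 - 6p = 2p - 339, so p = 1262.625 and q = 2186.25.
Δq = 2186.25 − 2807 = -620.75.

-620.75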